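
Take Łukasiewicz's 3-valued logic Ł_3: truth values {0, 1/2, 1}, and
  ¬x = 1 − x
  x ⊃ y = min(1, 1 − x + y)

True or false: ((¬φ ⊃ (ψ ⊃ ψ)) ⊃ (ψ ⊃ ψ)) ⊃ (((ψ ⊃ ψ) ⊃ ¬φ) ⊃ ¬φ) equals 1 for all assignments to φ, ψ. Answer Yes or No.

φ = 0, ψ = 0 ↦ 1
φ = 0, ψ = 1/2 ↦ 1
φ = 0, ψ = 1 ↦ 1
φ = 1/2, ψ = 0 ↦ 1
φ = 1/2, ψ = 1/2 ↦ 1
φ = 1/2, ψ = 1 ↦ 1
φ = 1, ψ = 0 ↦ 1
φ = 1, ψ = 1/2 ↦ 1
φ = 1, ψ = 1 ↦ 1
Every assignment gives a value ≥ 1.

Yes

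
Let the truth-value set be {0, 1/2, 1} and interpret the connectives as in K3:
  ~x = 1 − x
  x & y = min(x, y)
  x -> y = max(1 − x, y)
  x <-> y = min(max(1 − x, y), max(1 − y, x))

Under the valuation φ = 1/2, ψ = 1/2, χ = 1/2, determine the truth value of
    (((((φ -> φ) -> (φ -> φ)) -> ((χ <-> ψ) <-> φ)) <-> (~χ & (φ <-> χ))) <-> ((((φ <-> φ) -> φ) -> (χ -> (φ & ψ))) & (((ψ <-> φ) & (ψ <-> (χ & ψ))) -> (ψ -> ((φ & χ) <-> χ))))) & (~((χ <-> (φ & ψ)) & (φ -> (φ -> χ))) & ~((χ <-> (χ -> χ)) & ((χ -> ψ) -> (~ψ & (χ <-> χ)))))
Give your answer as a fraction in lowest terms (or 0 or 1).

φ -> φ = 1/2 -> 1/2 = 1/2
φ -> φ = 1/2 -> 1/2 = 1/2
(φ -> φ) -> (φ -> φ) = 1/2 -> 1/2 = 1/2
χ <-> ψ = 1/2 <-> 1/2 = 1/2
(χ <-> ψ) <-> φ = 1/2 <-> 1/2 = 1/2
((φ -> φ) -> (φ -> φ)) -> ((χ <-> ψ) <-> φ) = 1/2 -> 1/2 = 1/2
~χ = ~1/2 = 1/2
φ <-> χ = 1/2 <-> 1/2 = 1/2
~χ & (φ <-> χ) = 1/2 & 1/2 = 1/2
(((φ -> φ) -> (φ -> φ)) -> ((χ <-> ψ) <-> φ)) <-> (~χ & (φ <-> χ)) = 1/2 <-> 1/2 = 1/2
φ <-> φ = 1/2 <-> 1/2 = 1/2
(φ <-> φ) -> φ = 1/2 -> 1/2 = 1/2
φ & ψ = 1/2 & 1/2 = 1/2
χ -> (φ & ψ) = 1/2 -> 1/2 = 1/2
((φ <-> φ) -> φ) -> (χ -> (φ & ψ)) = 1/2 -> 1/2 = 1/2
ψ <-> φ = 1/2 <-> 1/2 = 1/2
χ & ψ = 1/2 & 1/2 = 1/2
ψ <-> (χ & ψ) = 1/2 <-> 1/2 = 1/2
(ψ <-> φ) & (ψ <-> (χ & ψ)) = 1/2 & 1/2 = 1/2
φ & χ = 1/2 & 1/2 = 1/2
(φ & χ) <-> χ = 1/2 <-> 1/2 = 1/2
ψ -> ((φ & χ) <-> χ) = 1/2 -> 1/2 = 1/2
((ψ <-> φ) & (ψ <-> (χ & ψ))) -> (ψ -> ((φ & χ) <-> χ)) = 1/2 -> 1/2 = 1/2
(((φ <-> φ) -> φ) -> (χ -> (φ & ψ))) & (((ψ <-> φ) & (ψ <-> (χ & ψ))) -> (ψ -> ((φ & χ) <-> χ))) = 1/2 & 1/2 = 1/2
((((φ -> φ) -> (φ -> φ)) -> ((χ <-> ψ) <-> φ)) <-> (~χ & (φ <-> χ))) <-> ((((φ <-> φ) -> φ) -> (χ -> (φ & ψ))) & (((ψ <-> φ) & (ψ <-> (χ & ψ))) -> (ψ -> ((φ & χ) <-> χ)))) = 1/2 <-> 1/2 = 1/2
φ & ψ = 1/2 & 1/2 = 1/2
χ <-> (φ & ψ) = 1/2 <-> 1/2 = 1/2
φ -> χ = 1/2 -> 1/2 = 1/2
φ -> (φ -> χ) = 1/2 -> 1/2 = 1/2
(χ <-> (φ & ψ)) & (φ -> (φ -> χ)) = 1/2 & 1/2 = 1/2
~((χ <-> (φ & ψ)) & (φ -> (φ -> χ))) = ~1/2 = 1/2
χ -> χ = 1/2 -> 1/2 = 1/2
χ <-> (χ -> χ) = 1/2 <-> 1/2 = 1/2
χ -> ψ = 1/2 -> 1/2 = 1/2
~ψ = ~1/2 = 1/2
χ <-> χ = 1/2 <-> 1/2 = 1/2
~ψ & (χ <-> χ) = 1/2 & 1/2 = 1/2
(χ -> ψ) -> (~ψ & (χ <-> χ)) = 1/2 -> 1/2 = 1/2
(χ <-> (χ -> χ)) & ((χ -> ψ) -> (~ψ & (χ <-> χ))) = 1/2 & 1/2 = 1/2
~((χ <-> (χ -> χ)) & ((χ -> ψ) -> (~ψ & (χ <-> χ)))) = ~1/2 = 1/2
~((χ <-> (φ & ψ)) & (φ -> (φ -> χ))) & ~((χ <-> (χ -> χ)) & ((χ -> ψ) -> (~ψ & (χ <-> χ)))) = 1/2 & 1/2 = 1/2
(((((φ -> φ) -> (φ -> φ)) -> ((χ <-> ψ) <-> φ)) <-> (~χ & (φ <-> χ))) <-> ((((φ <-> φ) -> φ) -> (χ -> (φ & ψ))) & (((ψ <-> φ) & (ψ <-> (χ & ψ))) -> (ψ -> ((φ & χ) <-> χ))))) & (~((χ <-> (φ & ψ)) & (φ -> (φ -> χ))) & ~((χ <-> (χ -> χ)) & ((χ -> ψ) -> (~ψ & (χ <-> χ))))) = 1/2 & 1/2 = 1/2

1/2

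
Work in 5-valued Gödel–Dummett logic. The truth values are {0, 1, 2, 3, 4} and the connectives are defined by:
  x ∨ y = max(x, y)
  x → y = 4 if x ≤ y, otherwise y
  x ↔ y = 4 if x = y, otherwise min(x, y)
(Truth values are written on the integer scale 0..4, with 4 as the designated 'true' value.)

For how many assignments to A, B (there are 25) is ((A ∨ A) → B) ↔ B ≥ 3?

19

value 4: 15 assignments (counts)
value 3: 4 assignments (counts)
value 2: 3 assignments
value 1: 2 assignments
value 0: 1 assignment
So 19 of the 25 assignments meet the threshold.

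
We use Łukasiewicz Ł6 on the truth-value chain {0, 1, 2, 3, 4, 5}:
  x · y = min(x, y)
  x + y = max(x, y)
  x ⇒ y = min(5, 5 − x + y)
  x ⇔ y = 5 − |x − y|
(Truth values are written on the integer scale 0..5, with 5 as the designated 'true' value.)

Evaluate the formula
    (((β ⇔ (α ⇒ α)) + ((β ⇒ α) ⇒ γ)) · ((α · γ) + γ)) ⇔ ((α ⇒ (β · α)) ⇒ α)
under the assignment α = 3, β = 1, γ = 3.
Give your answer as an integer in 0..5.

α ⇒ α = 3 ⇒ 3 = 5
β ⇔ (α ⇒ α) = 1 ⇔ 5 = 1
β ⇒ α = 1 ⇒ 3 = 5
(β ⇒ α) ⇒ γ = 5 ⇒ 3 = 3
(β ⇔ (α ⇒ α)) + ((β ⇒ α) ⇒ γ) = 1 + 3 = 3
α · γ = 3 · 3 = 3
(α · γ) + γ = 3 + 3 = 3
((β ⇔ (α ⇒ α)) + ((β ⇒ α) ⇒ γ)) · ((α · γ) + γ) = 3 · 3 = 3
β · α = 1 · 3 = 1
α ⇒ (β · α) = 3 ⇒ 1 = 3
(α ⇒ (β · α)) ⇒ α = 3 ⇒ 3 = 5
(((β ⇔ (α ⇒ α)) + ((β ⇒ α) ⇒ γ)) · ((α · γ) + γ)) ⇔ ((α ⇒ (β · α)) ⇒ α) = 3 ⇔ 5 = 3

3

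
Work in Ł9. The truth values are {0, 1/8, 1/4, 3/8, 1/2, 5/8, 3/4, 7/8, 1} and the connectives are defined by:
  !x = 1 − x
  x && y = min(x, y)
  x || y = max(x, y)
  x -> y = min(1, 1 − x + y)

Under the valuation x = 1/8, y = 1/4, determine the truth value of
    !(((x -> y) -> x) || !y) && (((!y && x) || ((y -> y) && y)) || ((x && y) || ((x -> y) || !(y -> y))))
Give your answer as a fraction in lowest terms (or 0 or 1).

1/4

x -> y = 1/8 -> 1/4 = 1
(x -> y) -> x = 1 -> 1/8 = 1/8
!y = !1/4 = 3/4
((x -> y) -> x) || !y = 1/8 || 3/4 = 3/4
!(((x -> y) -> x) || !y) = !3/4 = 1/4
!y = !1/4 = 3/4
!y && x = 3/4 && 1/8 = 1/8
y -> y = 1/4 -> 1/4 = 1
(y -> y) && y = 1 && 1/4 = 1/4
(!y && x) || ((y -> y) && y) = 1/8 || 1/4 = 1/4
x && y = 1/8 && 1/4 = 1/8
x -> y = 1/8 -> 1/4 = 1
y -> y = 1/4 -> 1/4 = 1
!(y -> y) = !1 = 0
(x -> y) || !(y -> y) = 1 || 0 = 1
(x && y) || ((x -> y) || !(y -> y)) = 1/8 || 1 = 1
((!y && x) || ((y -> y) && y)) || ((x && y) || ((x -> y) || !(y -> y))) = 1/4 || 1 = 1
!(((x -> y) -> x) || !y) && (((!y && x) || ((y -> y) && y)) || ((x && y) || ((x -> y) || !(y -> y)))) = 1/4 && 1 = 1/4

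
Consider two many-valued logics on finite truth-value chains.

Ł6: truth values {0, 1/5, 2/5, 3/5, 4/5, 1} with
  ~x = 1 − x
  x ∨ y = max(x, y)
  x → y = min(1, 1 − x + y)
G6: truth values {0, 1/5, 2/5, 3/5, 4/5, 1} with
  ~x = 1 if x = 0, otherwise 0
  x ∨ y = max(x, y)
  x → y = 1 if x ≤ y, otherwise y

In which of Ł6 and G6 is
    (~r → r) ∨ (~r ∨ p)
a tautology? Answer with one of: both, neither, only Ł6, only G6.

only G6

In Ł6: at p = 0, r = 1/5 the value is 4/5 — not a tautology.
In G6: every assignment gives 1 — tautology.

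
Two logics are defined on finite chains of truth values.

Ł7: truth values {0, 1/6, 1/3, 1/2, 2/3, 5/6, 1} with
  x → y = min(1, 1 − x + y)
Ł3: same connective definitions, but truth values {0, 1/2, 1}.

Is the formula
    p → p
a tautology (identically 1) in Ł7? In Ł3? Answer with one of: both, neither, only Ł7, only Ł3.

In Ł7: every assignment gives 1 — tautology.
In Ł3: every assignment gives 1 — tautology.

both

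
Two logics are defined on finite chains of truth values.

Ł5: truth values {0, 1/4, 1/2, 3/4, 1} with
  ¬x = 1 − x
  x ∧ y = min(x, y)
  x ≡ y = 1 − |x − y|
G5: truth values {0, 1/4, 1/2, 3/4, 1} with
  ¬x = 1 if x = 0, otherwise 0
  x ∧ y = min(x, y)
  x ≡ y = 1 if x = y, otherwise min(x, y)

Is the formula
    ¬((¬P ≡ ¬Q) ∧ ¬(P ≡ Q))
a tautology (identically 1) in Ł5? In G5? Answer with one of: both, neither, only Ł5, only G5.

In Ł5: at P = 0, Q = 1/4 the value is 3/4 — not a tautology.
In G5: every assignment gives 1 — tautology.

only G5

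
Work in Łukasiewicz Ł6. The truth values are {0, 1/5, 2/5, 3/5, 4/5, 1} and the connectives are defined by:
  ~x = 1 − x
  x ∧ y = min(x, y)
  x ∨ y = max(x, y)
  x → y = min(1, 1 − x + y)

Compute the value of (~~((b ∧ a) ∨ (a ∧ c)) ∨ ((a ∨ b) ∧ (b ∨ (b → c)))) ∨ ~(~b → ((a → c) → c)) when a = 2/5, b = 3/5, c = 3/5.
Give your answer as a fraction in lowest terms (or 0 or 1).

b ∧ a = 3/5 ∧ 2/5 = 2/5
a ∧ c = 2/5 ∧ 3/5 = 2/5
(b ∧ a) ∨ (a ∧ c) = 2/5 ∨ 2/5 = 2/5
~((b ∧ a) ∨ (a ∧ c)) = ~2/5 = 3/5
~~((b ∧ a) ∨ (a ∧ c)) = ~3/5 = 2/5
a ∨ b = 2/5 ∨ 3/5 = 3/5
b → c = 3/5 → 3/5 = 1
b ∨ (b → c) = 3/5 ∨ 1 = 1
(a ∨ b) ∧ (b ∨ (b → c)) = 3/5 ∧ 1 = 3/5
~~((b ∧ a) ∨ (a ∧ c)) ∨ ((a ∨ b) ∧ (b ∨ (b → c))) = 2/5 ∨ 3/5 = 3/5
~b = ~3/5 = 2/5
a → c = 2/5 → 3/5 = 1
(a → c) → c = 1 → 3/5 = 3/5
~b → ((a → c) → c) = 2/5 → 3/5 = 1
~(~b → ((a → c) → c)) = ~1 = 0
(~~((b ∧ a) ∨ (a ∧ c)) ∨ ((a ∨ b) ∧ (b ∨ (b → c)))) ∨ ~(~b → ((a → c) → c)) = 3/5 ∨ 0 = 3/5

3/5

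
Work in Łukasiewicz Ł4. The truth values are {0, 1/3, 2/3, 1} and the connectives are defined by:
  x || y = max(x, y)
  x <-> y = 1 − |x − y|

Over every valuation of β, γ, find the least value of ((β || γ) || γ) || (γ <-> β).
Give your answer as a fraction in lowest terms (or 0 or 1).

Take β = 0, γ = 1/3:
β || γ = 0 || 1/3 = 1/3
(β || γ) || γ = 1/3 || 1/3 = 1/3
γ <-> β = 1/3 <-> 0 = 2/3
((β || γ) || γ) || (γ <-> β) = 1/3 || 2/3 = 2/3
No assignment yields a value below 2/3, so this is the minimum.

2/3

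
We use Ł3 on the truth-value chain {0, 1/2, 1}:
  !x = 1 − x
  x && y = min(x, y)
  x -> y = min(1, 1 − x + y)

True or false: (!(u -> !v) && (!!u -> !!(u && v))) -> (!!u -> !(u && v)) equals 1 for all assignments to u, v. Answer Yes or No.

Counterexample: take u = 1, v = 1.
!v = !1 = 0
u -> !v = 1 -> 0 = 0
!(u -> !v) = !0 = 1
!u = !1 = 0
!!u = !0 = 1
u && v = 1 && 1 = 1
!(u && v) = !1 = 0
!!(u && v) = !0 = 1
!!u -> !!(u && v) = 1 -> 1 = 1
!(u -> !v) && (!!u -> !!(u && v)) = 1 && 1 = 1
!u = !1 = 0
!!u = !0 = 1
u && v = 1 && 1 = 1
!(u && v) = !1 = 0
!!u -> !(u && v) = 1 -> 0 = 0
(!(u -> !v) && (!!u -> !!(u && v))) -> (!!u -> !(u && v)) = 1 -> 0 = 0
This gives 0 ≠ 1.

No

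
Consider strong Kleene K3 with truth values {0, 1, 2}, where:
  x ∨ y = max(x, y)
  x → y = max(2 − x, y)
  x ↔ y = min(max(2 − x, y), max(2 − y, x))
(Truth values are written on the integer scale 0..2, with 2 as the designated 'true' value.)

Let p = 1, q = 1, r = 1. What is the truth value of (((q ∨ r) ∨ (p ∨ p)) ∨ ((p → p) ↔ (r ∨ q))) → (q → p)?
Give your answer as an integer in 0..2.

1

q ∨ r = 1 ∨ 1 = 1
p ∨ p = 1 ∨ 1 = 1
(q ∨ r) ∨ (p ∨ p) = 1 ∨ 1 = 1
p → p = 1 → 1 = 1
r ∨ q = 1 ∨ 1 = 1
(p → p) ↔ (r ∨ q) = 1 ↔ 1 = 1
((q ∨ r) ∨ (p ∨ p)) ∨ ((p → p) ↔ (r ∨ q)) = 1 ∨ 1 = 1
q → p = 1 → 1 = 1
(((q ∨ r) ∨ (p ∨ p)) ∨ ((p → p) ↔ (r ∨ q))) → (q → p) = 1 → 1 = 1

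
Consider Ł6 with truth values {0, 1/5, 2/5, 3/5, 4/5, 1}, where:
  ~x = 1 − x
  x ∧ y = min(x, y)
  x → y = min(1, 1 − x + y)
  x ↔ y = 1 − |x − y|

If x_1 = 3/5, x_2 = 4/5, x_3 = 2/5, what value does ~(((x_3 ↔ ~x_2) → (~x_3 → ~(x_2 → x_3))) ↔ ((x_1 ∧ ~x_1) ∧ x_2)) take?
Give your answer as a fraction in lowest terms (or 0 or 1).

~x_2 = ~4/5 = 1/5
x_3 ↔ ~x_2 = 2/5 ↔ 1/5 = 4/5
~x_3 = ~2/5 = 3/5
x_2 → x_3 = 4/5 → 2/5 = 3/5
~(x_2 → x_3) = ~3/5 = 2/5
~x_3 → ~(x_2 → x_3) = 3/5 → 2/5 = 4/5
(x_3 ↔ ~x_2) → (~x_3 → ~(x_2 → x_3)) = 4/5 → 4/5 = 1
~x_1 = ~3/5 = 2/5
x_1 ∧ ~x_1 = 3/5 ∧ 2/5 = 2/5
(x_1 ∧ ~x_1) ∧ x_2 = 2/5 ∧ 4/5 = 2/5
((x_3 ↔ ~x_2) → (~x_3 → ~(x_2 → x_3))) ↔ ((x_1 ∧ ~x_1) ∧ x_2) = 1 ↔ 2/5 = 2/5
~(((x_3 ↔ ~x_2) → (~x_3 → ~(x_2 → x_3))) ↔ ((x_1 ∧ ~x_1) ∧ x_2)) = ~2/5 = 3/5

3/5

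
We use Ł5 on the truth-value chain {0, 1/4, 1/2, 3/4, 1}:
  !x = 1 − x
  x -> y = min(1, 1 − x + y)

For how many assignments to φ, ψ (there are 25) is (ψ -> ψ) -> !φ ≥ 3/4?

10

value 1: 5 assignments (counts)
value 3/4: 5 assignments (counts)
value 1/2: 5 assignments
value 1/4: 5 assignments
value 0: 5 assignments
So 10 of the 25 assignments meet the threshold.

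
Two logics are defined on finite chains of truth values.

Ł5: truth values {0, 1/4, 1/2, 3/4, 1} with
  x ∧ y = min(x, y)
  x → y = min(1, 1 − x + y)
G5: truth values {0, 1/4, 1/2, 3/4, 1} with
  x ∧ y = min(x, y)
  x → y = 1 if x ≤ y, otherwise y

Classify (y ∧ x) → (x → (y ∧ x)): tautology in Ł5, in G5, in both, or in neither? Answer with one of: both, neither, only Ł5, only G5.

In Ł5: every assignment gives 1 — tautology.
In G5: every assignment gives 1 — tautology.

both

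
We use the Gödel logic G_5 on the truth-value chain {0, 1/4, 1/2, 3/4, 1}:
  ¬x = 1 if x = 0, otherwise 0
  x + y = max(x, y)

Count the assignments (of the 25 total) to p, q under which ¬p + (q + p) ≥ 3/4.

19

value 1: 13 assignments (counts)
value 3/4: 6 assignments (counts)
value 1/2: 4 assignments
value 1/4: 2 assignments
So 19 of the 25 assignments meet the threshold.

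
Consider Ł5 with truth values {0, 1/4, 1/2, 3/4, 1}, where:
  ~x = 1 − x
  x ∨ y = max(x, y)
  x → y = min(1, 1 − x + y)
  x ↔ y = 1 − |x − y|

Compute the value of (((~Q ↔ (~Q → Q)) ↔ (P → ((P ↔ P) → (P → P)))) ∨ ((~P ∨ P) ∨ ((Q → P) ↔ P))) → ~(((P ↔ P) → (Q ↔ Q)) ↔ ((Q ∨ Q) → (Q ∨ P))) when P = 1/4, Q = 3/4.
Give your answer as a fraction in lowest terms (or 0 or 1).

1/4

~Q = ~3/4 = 1/4
~Q = ~3/4 = 1/4
~Q → Q = 1/4 → 3/4 = 1
~Q ↔ (~Q → Q) = 1/4 ↔ 1 = 1/4
P ↔ P = 1/4 ↔ 1/4 = 1
P → P = 1/4 → 1/4 = 1
(P ↔ P) → (P → P) = 1 → 1 = 1
P → ((P ↔ P) → (P → P)) = 1/4 → 1 = 1
(~Q ↔ (~Q → Q)) ↔ (P → ((P ↔ P) → (P → P))) = 1/4 ↔ 1 = 1/4
~P = ~1/4 = 3/4
~P ∨ P = 3/4 ∨ 1/4 = 3/4
Q → P = 3/4 → 1/4 = 1/2
(Q → P) ↔ P = 1/2 ↔ 1/4 = 3/4
(~P ∨ P) ∨ ((Q → P) ↔ P) = 3/4 ∨ 3/4 = 3/4
((~Q ↔ (~Q → Q)) ↔ (P → ((P ↔ P) → (P → P)))) ∨ ((~P ∨ P) ∨ ((Q → P) ↔ P)) = 1/4 ∨ 3/4 = 3/4
P ↔ P = 1/4 ↔ 1/4 = 1
Q ↔ Q = 3/4 ↔ 3/4 = 1
(P ↔ P) → (Q ↔ Q) = 1 → 1 = 1
Q ∨ Q = 3/4 ∨ 3/4 = 3/4
Q ∨ P = 3/4 ∨ 1/4 = 3/4
(Q ∨ Q) → (Q ∨ P) = 3/4 → 3/4 = 1
((P ↔ P) → (Q ↔ Q)) ↔ ((Q ∨ Q) → (Q ∨ P)) = 1 ↔ 1 = 1
~(((P ↔ P) → (Q ↔ Q)) ↔ ((Q ∨ Q) → (Q ∨ P))) = ~1 = 0
(((~Q ↔ (~Q → Q)) ↔ (P → ((P ↔ P) → (P → P)))) ∨ ((~P ∨ P) ∨ ((Q → P) ↔ P))) → ~(((P ↔ P) → (Q ↔ Q)) ↔ ((Q ∨ Q) → (Q ∨ P))) = 3/4 → 0 = 1/4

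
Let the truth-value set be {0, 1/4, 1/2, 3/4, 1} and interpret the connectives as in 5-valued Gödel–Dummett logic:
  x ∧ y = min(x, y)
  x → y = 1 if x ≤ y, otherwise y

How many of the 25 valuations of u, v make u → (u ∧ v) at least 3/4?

value 1: 15 assignments (counts)
value 3/4: 1 assignment (counts)
value 1/2: 2 assignments
value 1/4: 3 assignments
value 0: 4 assignments
So 16 of the 25 assignments meet the threshold.

16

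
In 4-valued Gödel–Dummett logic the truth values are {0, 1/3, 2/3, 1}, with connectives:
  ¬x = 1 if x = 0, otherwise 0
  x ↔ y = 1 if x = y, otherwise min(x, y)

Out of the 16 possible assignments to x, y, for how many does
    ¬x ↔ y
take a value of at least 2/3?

x = 0, y = 0 ↦ 0  <
x = 0, y = 1/3 ↦ 1/3  <
x = 0, y = 2/3 ↦ 2/3  ≥
x = 0, y = 1 ↦ 1  ≥
x = 1/3, y = 0 ↦ 1  ≥
x = 1/3, y = 1/3 ↦ 0  <
x = 1/3, y = 2/3 ↦ 0  <
x = 1/3, y = 1 ↦ 0  <
x = 2/3, y = 0 ↦ 1  ≥
x = 2/3, y = 1/3 ↦ 0  <
x = 2/3, y = 2/3 ↦ 0  <
x = 2/3, y = 1 ↦ 0  <
x = 1, y = 0 ↦ 1  ≥
x = 1, y = 1/3 ↦ 0  <
x = 1, y = 2/3 ↦ 0  <
x = 1, y = 1 ↦ 0  <
So 5 of the 16 assignments meet the threshold.

5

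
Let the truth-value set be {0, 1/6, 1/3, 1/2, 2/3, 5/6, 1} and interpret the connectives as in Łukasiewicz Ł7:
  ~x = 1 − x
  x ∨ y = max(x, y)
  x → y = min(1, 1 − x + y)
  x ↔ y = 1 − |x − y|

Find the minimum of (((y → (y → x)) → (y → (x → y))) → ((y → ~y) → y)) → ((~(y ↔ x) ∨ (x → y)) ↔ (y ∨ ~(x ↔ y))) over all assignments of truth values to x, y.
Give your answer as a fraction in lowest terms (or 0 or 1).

Take x = 0, y = 2/3:
y → x = 2/3 → 0 = 1/3
y → (y → x) = 2/3 → 1/3 = 2/3
x → y = 0 → 2/3 = 1
y → (x → y) = 2/3 → 1 = 1
(y → (y → x)) → (y → (x → y)) = 2/3 → 1 = 1
~y = ~2/3 = 1/3
y → ~y = 2/3 → 1/3 = 2/3
(y → ~y) → y = 2/3 → 2/3 = 1
((y → (y → x)) → (y → (x → y))) → ((y → ~y) → y) = 1 → 1 = 1
y ↔ x = 2/3 ↔ 0 = 1/3
~(y ↔ x) = ~1/3 = 2/3
x → y = 0 → 2/3 = 1
~(y ↔ x) ∨ (x → y) = 2/3 ∨ 1 = 1
x ↔ y = 0 ↔ 2/3 = 1/3
~(x ↔ y) = ~1/3 = 2/3
y ∨ ~(x ↔ y) = 2/3 ∨ 2/3 = 2/3
(~(y ↔ x) ∨ (x → y)) ↔ (y ∨ ~(x ↔ y)) = 1 ↔ 2/3 = 2/3
(((y → (y → x)) → (y → (x → y))) → ((y → ~y) → y)) → ((~(y ↔ x) ∨ (x → y)) ↔ (y ∨ ~(x ↔ y))) = 1 → 2/3 = 2/3
No assignment yields a value below 2/3, so this is the minimum.

2/3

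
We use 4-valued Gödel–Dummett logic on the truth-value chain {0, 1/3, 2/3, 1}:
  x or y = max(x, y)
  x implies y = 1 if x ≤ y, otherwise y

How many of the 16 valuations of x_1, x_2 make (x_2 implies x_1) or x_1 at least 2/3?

x_1 = 0, x_2 = 0 ↦ 1  ≥
x_1 = 0, x_2 = 1/3 ↦ 0  <
x_1 = 0, x_2 = 2/3 ↦ 0  <
x_1 = 0, x_2 = 1 ↦ 0  <
x_1 = 1/3, x_2 = 0 ↦ 1  ≥
x_1 = 1/3, x_2 = 1/3 ↦ 1  ≥
x_1 = 1/3, x_2 = 2/3 ↦ 1/3  <
x_1 = 1/3, x_2 = 1 ↦ 1/3  <
x_1 = 2/3, x_2 = 0 ↦ 1  ≥
x_1 = 2/3, x_2 = 1/3 ↦ 1  ≥
x_1 = 2/3, x_2 = 2/3 ↦ 1  ≥
x_1 = 2/3, x_2 = 1 ↦ 2/3  ≥
x_1 = 1, x_2 = 0 ↦ 1  ≥
x_1 = 1, x_2 = 1/3 ↦ 1  ≥
x_1 = 1, x_2 = 2/3 ↦ 1  ≥
x_1 = 1, x_2 = 1 ↦ 1  ≥
So 11 of the 16 assignments meet the threshold.

11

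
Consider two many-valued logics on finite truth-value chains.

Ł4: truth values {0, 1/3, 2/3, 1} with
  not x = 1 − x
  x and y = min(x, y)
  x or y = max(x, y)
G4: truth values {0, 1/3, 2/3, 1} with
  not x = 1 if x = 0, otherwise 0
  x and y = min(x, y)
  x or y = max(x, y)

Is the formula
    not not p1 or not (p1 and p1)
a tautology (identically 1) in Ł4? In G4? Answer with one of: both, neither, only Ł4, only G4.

In Ł4: at p1 = 1/3 the value is 2/3 — not a tautology.
In G4: every assignment gives 1 — tautology.

only G4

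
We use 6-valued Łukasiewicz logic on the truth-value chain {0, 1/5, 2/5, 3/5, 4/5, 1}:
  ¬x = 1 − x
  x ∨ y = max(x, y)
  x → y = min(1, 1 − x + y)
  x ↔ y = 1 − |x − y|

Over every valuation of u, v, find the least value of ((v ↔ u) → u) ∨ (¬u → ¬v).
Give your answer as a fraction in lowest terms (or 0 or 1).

Take u = 0, v = 2/5:
v ↔ u = 2/5 ↔ 0 = 3/5
(v ↔ u) → u = 3/5 → 0 = 2/5
¬u = ¬0 = 1
¬v = ¬2/5 = 3/5
¬u → ¬v = 1 → 3/5 = 3/5
((v ↔ u) → u) ∨ (¬u → ¬v) = 2/5 ∨ 3/5 = 3/5
No assignment yields a value below 3/5, so this is the minimum.

3/5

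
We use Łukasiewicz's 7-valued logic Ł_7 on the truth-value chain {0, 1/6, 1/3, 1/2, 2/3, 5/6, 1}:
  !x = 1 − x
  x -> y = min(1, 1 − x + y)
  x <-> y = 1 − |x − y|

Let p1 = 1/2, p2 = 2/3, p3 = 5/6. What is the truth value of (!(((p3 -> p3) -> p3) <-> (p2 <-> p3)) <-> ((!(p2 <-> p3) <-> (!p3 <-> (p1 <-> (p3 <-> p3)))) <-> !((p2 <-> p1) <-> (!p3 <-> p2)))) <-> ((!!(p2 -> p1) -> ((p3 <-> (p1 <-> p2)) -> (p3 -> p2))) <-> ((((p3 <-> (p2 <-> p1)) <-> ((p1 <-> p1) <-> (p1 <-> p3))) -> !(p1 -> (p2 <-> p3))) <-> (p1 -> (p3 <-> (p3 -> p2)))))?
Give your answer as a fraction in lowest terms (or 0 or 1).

5/6

p3 -> p3 = 5/6 -> 5/6 = 1
(p3 -> p3) -> p3 = 1 -> 5/6 = 5/6
p2 <-> p3 = 2/3 <-> 5/6 = 5/6
((p3 -> p3) -> p3) <-> (p2 <-> p3) = 5/6 <-> 5/6 = 1
!(((p3 -> p3) -> p3) <-> (p2 <-> p3)) = !1 = 0
p2 <-> p3 = 2/3 <-> 5/6 = 5/6
!(p2 <-> p3) = !5/6 = 1/6
!p3 = !5/6 = 1/6
p3 <-> p3 = 5/6 <-> 5/6 = 1
p1 <-> (p3 <-> p3) = 1/2 <-> 1 = 1/2
!p3 <-> (p1 <-> (p3 <-> p3)) = 1/6 <-> 1/2 = 2/3
!(p2 <-> p3) <-> (!p3 <-> (p1 <-> (p3 <-> p3))) = 1/6 <-> 2/3 = 1/2
p2 <-> p1 = 2/3 <-> 1/2 = 5/6
!p3 = !5/6 = 1/6
!p3 <-> p2 = 1/6 <-> 2/3 = 1/2
(p2 <-> p1) <-> (!p3 <-> p2) = 5/6 <-> 1/2 = 2/3
!((p2 <-> p1) <-> (!p3 <-> p2)) = !2/3 = 1/3
(!(p2 <-> p3) <-> (!p3 <-> (p1 <-> (p3 <-> p3)))) <-> !((p2 <-> p1) <-> (!p3 <-> p2)) = 1/2 <-> 1/3 = 5/6
!(((p3 -> p3) -> p3) <-> (p2 <-> p3)) <-> ((!(p2 <-> p3) <-> (!p3 <-> (p1 <-> (p3 <-> p3)))) <-> !((p2 <-> p1) <-> (!p3 <-> p2))) = 0 <-> 5/6 = 1/6
p2 -> p1 = 2/3 -> 1/2 = 5/6
!(p2 -> p1) = !5/6 = 1/6
!!(p2 -> p1) = !1/6 = 5/6
p1 <-> p2 = 1/2 <-> 2/3 = 5/6
p3 <-> (p1 <-> p2) = 5/6 <-> 5/6 = 1
p3 -> p2 = 5/6 -> 2/3 = 5/6
(p3 <-> (p1 <-> p2)) -> (p3 -> p2) = 1 -> 5/6 = 5/6
!!(p2 -> p1) -> ((p3 <-> (p1 <-> p2)) -> (p3 -> p2)) = 5/6 -> 5/6 = 1
p2 <-> p1 = 2/3 <-> 1/2 = 5/6
p3 <-> (p2 <-> p1) = 5/6 <-> 5/6 = 1
p1 <-> p1 = 1/2 <-> 1/2 = 1
p1 <-> p3 = 1/2 <-> 5/6 = 2/3
(p1 <-> p1) <-> (p1 <-> p3) = 1 <-> 2/3 = 2/3
(p3 <-> (p2 <-> p1)) <-> ((p1 <-> p1) <-> (p1 <-> p3)) = 1 <-> 2/3 = 2/3
p2 <-> p3 = 2/3 <-> 5/6 = 5/6
p1 -> (p2 <-> p3) = 1/2 -> 5/6 = 1
!(p1 -> (p2 <-> p3)) = !1 = 0
((p3 <-> (p2 <-> p1)) <-> ((p1 <-> p1) <-> (p1 <-> p3))) -> !(p1 -> (p2 <-> p3)) = 2/3 -> 0 = 1/3
p3 -> p2 = 5/6 -> 2/3 = 5/6
p3 <-> (p3 -> p2) = 5/6 <-> 5/6 = 1
p1 -> (p3 <-> (p3 -> p2)) = 1/2 -> 1 = 1
(((p3 <-> (p2 <-> p1)) <-> ((p1 <-> p1) <-> (p1 <-> p3))) -> !(p1 -> (p2 <-> p3))) <-> (p1 -> (p3 <-> (p3 -> p2))) = 1/3 <-> 1 = 1/3
(!!(p2 -> p1) -> ((p3 <-> (p1 <-> p2)) -> (p3 -> p2))) <-> ((((p3 <-> (p2 <-> p1)) <-> ((p1 <-> p1) <-> (p1 <-> p3))) -> !(p1 -> (p2 <-> p3))) <-> (p1 -> (p3 <-> (p3 -> p2)))) = 1 <-> 1/3 = 1/3
(!(((p3 -> p3) -> p3) <-> (p2 <-> p3)) <-> ((!(p2 <-> p3) <-> (!p3 <-> (p1 <-> (p3 <-> p3)))) <-> !((p2 <-> p1) <-> (!p3 <-> p2)))) <-> ((!!(p2 -> p1) -> ((p3 <-> (p1 <-> p2)) -> (p3 -> p2))) <-> ((((p3 <-> (p2 <-> p1)) <-> ((p1 <-> p1) <-> (p1 <-> p3))) -> !(p1 -> (p2 <-> p3))) <-> (p1 -> (p3 <-> (p3 -> p2))))) = 1/6 <-> 1/3 = 5/6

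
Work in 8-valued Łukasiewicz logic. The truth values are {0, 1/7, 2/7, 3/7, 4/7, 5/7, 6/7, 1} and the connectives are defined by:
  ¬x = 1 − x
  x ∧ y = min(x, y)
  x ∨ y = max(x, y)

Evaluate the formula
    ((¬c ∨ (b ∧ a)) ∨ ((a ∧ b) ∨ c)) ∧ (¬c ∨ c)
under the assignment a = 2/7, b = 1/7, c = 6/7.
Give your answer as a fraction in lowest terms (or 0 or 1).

6/7

¬c = ¬6/7 = 1/7
b ∧ a = 1/7 ∧ 2/7 = 1/7
¬c ∨ (b ∧ a) = 1/7 ∨ 1/7 = 1/7
a ∧ b = 2/7 ∧ 1/7 = 1/7
(a ∧ b) ∨ c = 1/7 ∨ 6/7 = 6/7
(¬c ∨ (b ∧ a)) ∨ ((a ∧ b) ∨ c) = 1/7 ∨ 6/7 = 6/7
¬c = ¬6/7 = 1/7
¬c ∨ c = 1/7 ∨ 6/7 = 6/7
((¬c ∨ (b ∧ a)) ∨ ((a ∧ b) ∨ c)) ∧ (¬c ∨ c) = 6/7 ∧ 6/7 = 6/7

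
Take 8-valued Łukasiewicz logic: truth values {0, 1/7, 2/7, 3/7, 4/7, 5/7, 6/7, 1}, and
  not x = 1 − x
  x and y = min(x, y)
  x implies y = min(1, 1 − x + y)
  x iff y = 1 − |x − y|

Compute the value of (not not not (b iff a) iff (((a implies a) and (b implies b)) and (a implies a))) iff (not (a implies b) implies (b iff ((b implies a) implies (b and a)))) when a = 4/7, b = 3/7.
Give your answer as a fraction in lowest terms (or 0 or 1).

1/7

b iff a = 3/7 iff 4/7 = 6/7
not (b iff a) = not 6/7 = 1/7
not not (b iff a) = not 1/7 = 6/7
not not not (b iff a) = not 6/7 = 1/7
a implies a = 4/7 implies 4/7 = 1
b implies b = 3/7 implies 3/7 = 1
(a implies a) and (b implies b) = 1 and 1 = 1
a implies a = 4/7 implies 4/7 = 1
((a implies a) and (b implies b)) and (a implies a) = 1 and 1 = 1
not not not (b iff a) iff (((a implies a) and (b implies b)) and (a implies a)) = 1/7 iff 1 = 1/7
a implies b = 4/7 implies 3/7 = 6/7
not (a implies b) = not 6/7 = 1/7
b implies a = 3/7 implies 4/7 = 1
b and a = 3/7 and 4/7 = 3/7
(b implies a) implies (b and a) = 1 implies 3/7 = 3/7
b iff ((b implies a) implies (b and a)) = 3/7 iff 3/7 = 1
not (a implies b) implies (b iff ((b implies a) implies (b and a))) = 1/7 implies 1 = 1
(not not not (b iff a) iff (((a implies a) and (b implies b)) and (a implies a))) iff (not (a implies b) implies (b iff ((b implies a) implies (b and a)))) = 1/7 iff 1 = 1/7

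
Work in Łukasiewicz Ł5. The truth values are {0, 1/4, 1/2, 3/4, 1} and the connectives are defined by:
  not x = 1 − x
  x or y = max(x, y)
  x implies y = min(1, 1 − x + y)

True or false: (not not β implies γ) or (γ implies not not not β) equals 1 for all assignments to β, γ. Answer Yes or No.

No

Counterexample: take β = 3/4, γ = 1/2.
not β = not 3/4 = 1/4
not not β = not 1/4 = 3/4
not not β implies γ = 3/4 implies 1/2 = 3/4
not β = not 3/4 = 1/4
not not β = not 1/4 = 3/4
not not not β = not 3/4 = 1/4
γ implies not not not β = 1/2 implies 1/4 = 3/4
(not not β implies γ) or (γ implies not not not β) = 3/4 or 3/4 = 3/4
This gives 3/4 ≠ 1.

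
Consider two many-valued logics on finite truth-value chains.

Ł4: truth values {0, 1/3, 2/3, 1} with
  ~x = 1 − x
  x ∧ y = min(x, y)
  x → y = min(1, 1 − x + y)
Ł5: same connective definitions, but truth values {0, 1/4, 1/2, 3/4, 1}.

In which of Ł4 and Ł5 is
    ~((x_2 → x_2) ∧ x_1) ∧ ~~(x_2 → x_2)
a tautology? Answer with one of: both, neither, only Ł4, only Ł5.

neither

In Ł4: at x_1 = 1/3, x_2 = 0 the value is 2/3 — not a tautology.
In Ł5: at x_1 = 1/4, x_2 = 0 the value is 3/4 — not a tautology.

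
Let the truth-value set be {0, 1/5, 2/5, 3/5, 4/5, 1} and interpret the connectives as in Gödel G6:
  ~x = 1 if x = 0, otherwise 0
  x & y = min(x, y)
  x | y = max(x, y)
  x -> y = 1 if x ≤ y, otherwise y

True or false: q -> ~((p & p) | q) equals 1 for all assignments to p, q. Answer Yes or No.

Counterexample: take p = 0, q = 1/5.
p & p = 0 & 0 = 0
(p & p) | q = 0 | 1/5 = 1/5
~((p & p) | q) = ~1/5 = 0
q -> ~((p & p) | q) = 1/5 -> 0 = 0
This gives 0 ≠ 1.

No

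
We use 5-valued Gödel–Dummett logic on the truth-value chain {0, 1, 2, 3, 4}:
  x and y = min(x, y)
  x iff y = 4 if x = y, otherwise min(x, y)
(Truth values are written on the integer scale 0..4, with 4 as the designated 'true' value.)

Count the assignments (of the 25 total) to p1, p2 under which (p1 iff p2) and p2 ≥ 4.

1

value 4: 1 assignment (counts)
value 3: 3 assignments
value 2: 5 assignments
value 1: 7 assignments
value 0: 9 assignments
So 1 of the 25 assignments meets the threshold.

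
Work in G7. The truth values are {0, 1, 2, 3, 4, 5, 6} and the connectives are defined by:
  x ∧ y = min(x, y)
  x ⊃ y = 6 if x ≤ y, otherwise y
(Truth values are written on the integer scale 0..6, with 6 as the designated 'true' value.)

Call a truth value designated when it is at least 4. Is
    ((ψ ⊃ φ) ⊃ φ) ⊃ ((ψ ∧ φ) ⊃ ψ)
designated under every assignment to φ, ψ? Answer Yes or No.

At φ = 5, ψ = 5, for instance:
ψ ⊃ φ = 5 ⊃ 5 = 6
(ψ ⊃ φ) ⊃ φ = 6 ⊃ 5 = 5
ψ ∧ φ = 5 ∧ 5 = 5
(ψ ∧ φ) ⊃ ψ = 5 ⊃ 5 = 6
((ψ ⊃ φ) ⊃ φ) ⊃ ((ψ ∧ φ) ⊃ ψ) = 5 ⊃ 6 = 6
and checking the remaining 48 assignments likewise gives ≥ 4 in every case.

Yes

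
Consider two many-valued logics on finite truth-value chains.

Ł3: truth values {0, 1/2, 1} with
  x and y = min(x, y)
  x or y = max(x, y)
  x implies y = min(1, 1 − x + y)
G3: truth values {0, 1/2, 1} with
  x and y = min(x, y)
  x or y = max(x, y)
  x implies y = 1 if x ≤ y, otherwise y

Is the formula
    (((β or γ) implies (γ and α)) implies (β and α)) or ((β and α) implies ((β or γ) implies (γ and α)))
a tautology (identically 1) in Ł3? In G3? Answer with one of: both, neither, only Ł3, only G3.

both

In Ł3: every assignment gives 1 — tautology.
In G3: every assignment gives 1 — tautology.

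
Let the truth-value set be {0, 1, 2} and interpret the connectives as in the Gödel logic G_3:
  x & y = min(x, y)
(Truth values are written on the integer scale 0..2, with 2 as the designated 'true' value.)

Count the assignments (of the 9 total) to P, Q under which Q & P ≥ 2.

P = 0, Q = 0 ↦ 0  <
P = 0, Q = 1 ↦ 0  <
P = 0, Q = 2 ↦ 0  <
P = 1, Q = 0 ↦ 0  <
P = 1, Q = 1 ↦ 1  <
P = 1, Q = 2 ↦ 1  <
P = 2, Q = 0 ↦ 0  <
P = 2, Q = 1 ↦ 1  <
P = 2, Q = 2 ↦ 2  ≥
So 1 of the 9 assignments meets the threshold.

1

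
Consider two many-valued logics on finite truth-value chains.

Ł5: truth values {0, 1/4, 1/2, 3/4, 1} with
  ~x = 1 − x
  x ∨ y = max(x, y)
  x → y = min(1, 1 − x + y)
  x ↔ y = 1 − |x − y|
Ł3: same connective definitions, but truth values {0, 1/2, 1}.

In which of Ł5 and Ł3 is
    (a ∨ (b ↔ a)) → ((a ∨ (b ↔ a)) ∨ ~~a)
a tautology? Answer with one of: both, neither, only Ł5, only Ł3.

In Ł5: every assignment gives 1 — tautology.
In Ł3: every assignment gives 1 — tautology.

both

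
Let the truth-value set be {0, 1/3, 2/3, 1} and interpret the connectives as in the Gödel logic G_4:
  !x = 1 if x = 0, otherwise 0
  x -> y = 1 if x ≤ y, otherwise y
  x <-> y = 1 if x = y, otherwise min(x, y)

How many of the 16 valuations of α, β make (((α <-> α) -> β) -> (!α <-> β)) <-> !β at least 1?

α = 0, β = 0 ↦ 1  ≥
α = 0, β = 1/3 ↦ 0  <
α = 0, β = 2/3 ↦ 0  <
α = 0, β = 1 ↦ 0  <
α = 1/3, β = 0 ↦ 1  ≥
α = 1/3, β = 1/3 ↦ 1  ≥
α = 1/3, β = 2/3 ↦ 1  ≥
α = 1/3, β = 1 ↦ 1  ≥
α = 2/3, β = 0 ↦ 1  ≥
α = 2/3, β = 1/3 ↦ 1  ≥
α = 2/3, β = 2/3 ↦ 1  ≥
α = 2/3, β = 1 ↦ 1  ≥
α = 1, β = 0 ↦ 1  ≥
α = 1, β = 1/3 ↦ 1  ≥
α = 1, β = 2/3 ↦ 1  ≥
α = 1, β = 1 ↦ 1  ≥
So 13 of the 16 assignments meet the threshold.

13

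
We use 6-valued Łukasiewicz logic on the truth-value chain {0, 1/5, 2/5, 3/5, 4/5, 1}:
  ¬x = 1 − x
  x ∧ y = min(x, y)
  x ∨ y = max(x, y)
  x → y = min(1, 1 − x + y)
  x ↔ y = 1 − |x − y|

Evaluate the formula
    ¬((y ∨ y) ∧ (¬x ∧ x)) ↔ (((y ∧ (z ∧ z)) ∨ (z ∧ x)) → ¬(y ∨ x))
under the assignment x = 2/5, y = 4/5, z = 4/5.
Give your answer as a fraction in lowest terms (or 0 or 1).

y ∨ y = 4/5 ∨ 4/5 = 4/5
¬x = ¬2/5 = 3/5
¬x ∧ x = 3/5 ∧ 2/5 = 2/5
(y ∨ y) ∧ (¬x ∧ x) = 4/5 ∧ 2/5 = 2/5
¬((y ∨ y) ∧ (¬x ∧ x)) = ¬2/5 = 3/5
z ∧ z = 4/5 ∧ 4/5 = 4/5
y ∧ (z ∧ z) = 4/5 ∧ 4/5 = 4/5
z ∧ x = 4/5 ∧ 2/5 = 2/5
(y ∧ (z ∧ z)) ∨ (z ∧ x) = 4/5 ∨ 2/5 = 4/5
y ∨ x = 4/5 ∨ 2/5 = 4/5
¬(y ∨ x) = ¬4/5 = 1/5
((y ∧ (z ∧ z)) ∨ (z ∧ x)) → ¬(y ∨ x) = 4/5 → 1/5 = 2/5
¬((y ∨ y) ∧ (¬x ∧ x)) ↔ (((y ∧ (z ∧ z)) ∨ (z ∧ x)) → ¬(y ∨ x)) = 3/5 ↔ 2/5 = 4/5

4/5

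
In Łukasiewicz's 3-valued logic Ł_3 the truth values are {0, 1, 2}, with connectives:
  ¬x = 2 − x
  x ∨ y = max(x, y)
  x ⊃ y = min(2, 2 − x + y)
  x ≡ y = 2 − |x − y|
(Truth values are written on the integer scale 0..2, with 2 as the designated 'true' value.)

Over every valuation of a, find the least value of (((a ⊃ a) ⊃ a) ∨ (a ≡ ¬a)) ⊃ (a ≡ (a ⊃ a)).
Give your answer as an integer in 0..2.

Take a = 1:
a ⊃ a = 1 ⊃ 1 = 2
(a ⊃ a) ⊃ a = 2 ⊃ 1 = 1
¬a = ¬1 = 1
a ≡ ¬a = 1 ≡ 1 = 2
((a ⊃ a) ⊃ a) ∨ (a ≡ ¬a) = 1 ∨ 2 = 2
a ⊃ a = 1 ⊃ 1 = 2
a ≡ (a ⊃ a) = 1 ≡ 2 = 1
(((a ⊃ a) ⊃ a) ∨ (a ≡ ¬a)) ⊃ (a ≡ (a ⊃ a)) = 2 ⊃ 1 = 1
No assignment yields a value below 1, so this is the minimum.

1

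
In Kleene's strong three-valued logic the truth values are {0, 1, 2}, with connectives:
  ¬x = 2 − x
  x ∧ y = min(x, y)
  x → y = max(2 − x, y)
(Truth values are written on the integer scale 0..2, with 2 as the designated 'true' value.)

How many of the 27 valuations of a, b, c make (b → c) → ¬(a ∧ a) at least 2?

value 2: 11 assignments (counts)
value 1: 11 assignments
value 0: 5 assignments
So 11 of the 27 assignments meet the threshold.

11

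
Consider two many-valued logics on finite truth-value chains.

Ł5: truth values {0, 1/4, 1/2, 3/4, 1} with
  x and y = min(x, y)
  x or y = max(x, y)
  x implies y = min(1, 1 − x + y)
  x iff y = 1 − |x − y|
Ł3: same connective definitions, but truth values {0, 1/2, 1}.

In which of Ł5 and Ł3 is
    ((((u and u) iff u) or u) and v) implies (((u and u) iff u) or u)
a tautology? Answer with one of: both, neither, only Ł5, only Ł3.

In Ł5: every assignment gives 1 — tautology.
In Ł3: every assignment gives 1 — tautology.

both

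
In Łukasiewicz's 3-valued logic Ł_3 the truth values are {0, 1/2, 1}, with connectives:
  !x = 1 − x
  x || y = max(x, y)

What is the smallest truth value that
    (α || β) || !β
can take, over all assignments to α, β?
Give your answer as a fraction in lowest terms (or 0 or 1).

1/2

Take α = 0, β = 1/2:
α || β = 0 || 1/2 = 1/2
!β = !1/2 = 1/2
(α || β) || !β = 1/2 || 1/2 = 1/2
No assignment yields a value below 1/2, so this is the minimum.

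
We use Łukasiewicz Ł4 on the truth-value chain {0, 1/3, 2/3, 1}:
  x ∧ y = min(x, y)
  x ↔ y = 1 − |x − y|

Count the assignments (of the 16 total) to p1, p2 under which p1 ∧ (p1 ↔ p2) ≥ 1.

p1 = 0, p2 = 0 ↦ 0  <
p1 = 0, p2 = 1/3 ↦ 0  <
p1 = 0, p2 = 2/3 ↦ 0  <
p1 = 0, p2 = 1 ↦ 0  <
p1 = 1/3, p2 = 0 ↦ 1/3  <
p1 = 1/3, p2 = 1/3 ↦ 1/3  <
p1 = 1/3, p2 = 2/3 ↦ 1/3  <
p1 = 1/3, p2 = 1 ↦ 1/3  <
p1 = 2/3, p2 = 0 ↦ 1/3  <
p1 = 2/3, p2 = 1/3 ↦ 2/3  <
p1 = 2/3, p2 = 2/3 ↦ 2/3  <
p1 = 2/3, p2 = 1 ↦ 2/3  <
p1 = 1, p2 = 0 ↦ 0  <
p1 = 1, p2 = 1/3 ↦ 1/3  <
p1 = 1, p2 = 2/3 ↦ 2/3  <
p1 = 1, p2 = 1 ↦ 1  ≥
So 1 of the 16 assignments meets the threshold.

1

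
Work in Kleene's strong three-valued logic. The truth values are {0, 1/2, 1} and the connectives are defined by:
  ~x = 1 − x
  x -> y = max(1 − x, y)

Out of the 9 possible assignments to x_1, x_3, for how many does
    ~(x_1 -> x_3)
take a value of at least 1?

1

x_1 = 0, x_3 = 0 ↦ 0  <
x_1 = 0, x_3 = 1/2 ↦ 0  <
x_1 = 0, x_3 = 1 ↦ 0  <
x_1 = 1/2, x_3 = 0 ↦ 1/2  <
x_1 = 1/2, x_3 = 1/2 ↦ 1/2  <
x_1 = 1/2, x_3 = 1 ↦ 0  <
x_1 = 1, x_3 = 0 ↦ 1  ≥
x_1 = 1, x_3 = 1/2 ↦ 1/2  <
x_1 = 1, x_3 = 1 ↦ 0  <
So 1 of the 9 assignments meets the threshold.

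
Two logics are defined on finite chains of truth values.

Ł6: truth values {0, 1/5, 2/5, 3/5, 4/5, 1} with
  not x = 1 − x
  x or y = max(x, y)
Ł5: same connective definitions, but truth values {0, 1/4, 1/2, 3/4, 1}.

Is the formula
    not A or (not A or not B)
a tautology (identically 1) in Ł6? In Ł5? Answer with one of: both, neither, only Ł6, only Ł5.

neither

In Ł6: at A = 1/5, B = 1/5 the value is 4/5 — not a tautology.
In Ł5: at A = 1/4, B = 1/4 the value is 3/4 — not a tautology.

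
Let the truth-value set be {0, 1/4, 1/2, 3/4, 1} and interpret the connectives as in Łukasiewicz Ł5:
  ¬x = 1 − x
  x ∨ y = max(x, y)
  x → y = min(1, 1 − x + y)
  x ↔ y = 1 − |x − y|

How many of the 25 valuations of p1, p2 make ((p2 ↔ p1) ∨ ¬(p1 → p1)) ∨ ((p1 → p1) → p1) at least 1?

value 1: 9 assignments (counts)
value 3/4: 9 assignments
value 1/2: 4 assignments
value 1/4: 2 assignments
value 0: 1 assignment
So 9 of the 25 assignments meet the threshold.

9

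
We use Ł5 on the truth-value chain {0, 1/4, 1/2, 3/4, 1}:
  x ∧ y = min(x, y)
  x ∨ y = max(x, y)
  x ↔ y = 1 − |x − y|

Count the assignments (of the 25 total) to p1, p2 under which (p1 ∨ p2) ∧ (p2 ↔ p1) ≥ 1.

value 1: 1 assignment (counts)
value 3/4: 5 assignments
value 1/2: 9 assignments
value 1/4: 7 assignments
value 0: 3 assignments
So 1 of the 25 assignments meets the threshold.

1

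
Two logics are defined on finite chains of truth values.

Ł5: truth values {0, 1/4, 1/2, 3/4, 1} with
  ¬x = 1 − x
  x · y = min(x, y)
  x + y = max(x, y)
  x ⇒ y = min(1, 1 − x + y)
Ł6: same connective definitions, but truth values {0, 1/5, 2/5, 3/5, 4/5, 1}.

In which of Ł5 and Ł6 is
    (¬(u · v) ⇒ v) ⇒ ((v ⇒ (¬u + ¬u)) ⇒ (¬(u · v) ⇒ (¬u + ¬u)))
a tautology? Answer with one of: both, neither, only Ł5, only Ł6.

In Ł5: every assignment gives 1 — tautology.
In Ł6: every assignment gives 1 — tautology.

both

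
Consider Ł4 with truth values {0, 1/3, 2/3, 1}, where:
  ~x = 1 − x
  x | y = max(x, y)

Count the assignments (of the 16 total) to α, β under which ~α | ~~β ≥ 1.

7

α = 0, β = 0 ↦ 1  ≥
α = 0, β = 1/3 ↦ 1  ≥
α = 0, β = 2/3 ↦ 1  ≥
α = 0, β = 1 ↦ 1  ≥
α = 1/3, β = 0 ↦ 2/3  <
α = 1/3, β = 1/3 ↦ 2/3  <
α = 1/3, β = 2/3 ↦ 2/3  <
α = 1/3, β = 1 ↦ 1  ≥
α = 2/3, β = 0 ↦ 1/3  <
α = 2/3, β = 1/3 ↦ 1/3  <
α = 2/3, β = 2/3 ↦ 2/3  <
α = 2/3, β = 1 ↦ 1  ≥
α = 1, β = 0 ↦ 0  <
α = 1, β = 1/3 ↦ 1/3  <
α = 1, β = 2/3 ↦ 2/3  <
α = 1, β = 1 ↦ 1  ≥
So 7 of the 16 assignments meet the threshold.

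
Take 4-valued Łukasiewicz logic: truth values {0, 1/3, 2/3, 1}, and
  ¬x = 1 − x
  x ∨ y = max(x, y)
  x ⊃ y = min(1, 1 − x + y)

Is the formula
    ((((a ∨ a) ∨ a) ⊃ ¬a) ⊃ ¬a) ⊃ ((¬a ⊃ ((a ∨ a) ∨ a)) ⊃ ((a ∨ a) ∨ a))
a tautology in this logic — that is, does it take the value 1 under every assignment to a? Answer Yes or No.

a = 0 ↦ 1
a = 1/3 ↦ 1
a = 2/3 ↦ 1
a = 1 ↦ 1
Every assignment gives a value ≥ 1.

Yes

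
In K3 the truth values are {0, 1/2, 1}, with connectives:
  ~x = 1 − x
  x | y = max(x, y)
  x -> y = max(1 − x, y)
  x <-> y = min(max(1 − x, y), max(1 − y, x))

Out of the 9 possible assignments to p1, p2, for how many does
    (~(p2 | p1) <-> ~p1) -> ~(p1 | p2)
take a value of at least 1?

2

p1 = 0, p2 = 0 ↦ 1  ≥
p1 = 0, p2 = 1/2 ↦ 1/2  <
p1 = 0, p2 = 1 ↦ 1  ≥
p1 = 1/2, p2 = 0 ↦ 1/2  <
p1 = 1/2, p2 = 1/2 ↦ 1/2  <
p1 = 1/2, p2 = 1 ↦ 1/2  <
p1 = 1, p2 = 0 ↦ 0  <
p1 = 1, p2 = 1/2 ↦ 0  <
p1 = 1, p2 = 1 ↦ 0  <
So 2 of the 9 assignments meet the threshold.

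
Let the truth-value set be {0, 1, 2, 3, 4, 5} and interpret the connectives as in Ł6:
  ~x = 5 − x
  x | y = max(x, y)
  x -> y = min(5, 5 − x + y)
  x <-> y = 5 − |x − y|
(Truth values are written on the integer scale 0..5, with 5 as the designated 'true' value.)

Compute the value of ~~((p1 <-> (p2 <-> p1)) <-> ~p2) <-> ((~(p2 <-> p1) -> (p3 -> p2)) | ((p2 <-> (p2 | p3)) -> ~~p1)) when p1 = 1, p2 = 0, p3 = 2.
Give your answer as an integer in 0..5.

p2 <-> p1 = 0 <-> 1 = 4
p1 <-> (p2 <-> p1) = 1 <-> 4 = 2
~p2 = ~0 = 5
(p1 <-> (p2 <-> p1)) <-> ~p2 = 2 <-> 5 = 2
~((p1 <-> (p2 <-> p1)) <-> ~p2) = ~2 = 3
~~((p1 <-> (p2 <-> p1)) <-> ~p2) = ~3 = 2
p2 <-> p1 = 0 <-> 1 = 4
~(p2 <-> p1) = ~4 = 1
p3 -> p2 = 2 -> 0 = 3
~(p2 <-> p1) -> (p3 -> p2) = 1 -> 3 = 5
p2 | p3 = 0 | 2 = 2
p2 <-> (p2 | p3) = 0 <-> 2 = 3
~p1 = ~1 = 4
~~p1 = ~4 = 1
(p2 <-> (p2 | p3)) -> ~~p1 = 3 -> 1 = 3
(~(p2 <-> p1) -> (p3 -> p2)) | ((p2 <-> (p2 | p3)) -> ~~p1) = 5 | 3 = 5
~~((p1 <-> (p2 <-> p1)) <-> ~p2) <-> ((~(p2 <-> p1) -> (p3 -> p2)) | ((p2 <-> (p2 | p3)) -> ~~p1)) = 2 <-> 5 = 2

2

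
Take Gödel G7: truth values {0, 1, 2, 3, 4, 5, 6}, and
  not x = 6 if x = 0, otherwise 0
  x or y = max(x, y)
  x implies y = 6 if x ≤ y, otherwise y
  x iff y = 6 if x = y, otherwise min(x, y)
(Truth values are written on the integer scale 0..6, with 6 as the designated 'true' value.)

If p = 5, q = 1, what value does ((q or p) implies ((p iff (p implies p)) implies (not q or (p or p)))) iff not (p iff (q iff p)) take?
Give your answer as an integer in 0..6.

0

q or p = 1 or 5 = 5
p implies p = 5 implies 5 = 6
p iff (p implies p) = 5 iff 6 = 5
not q = not 1 = 0
p or p = 5 or 5 = 5
not q or (p or p) = 0 or 5 = 5
(p iff (p implies p)) implies (not q or (p or p)) = 5 implies 5 = 6
(q or p) implies ((p iff (p implies p)) implies (not q or (p or p))) = 5 implies 6 = 6
q iff p = 1 iff 5 = 1
p iff (q iff p) = 5 iff 1 = 1
not (p iff (q iff p)) = not 1 = 0
((q or p) implies ((p iff (p implies p)) implies (not q or (p or p)))) iff not (p iff (q iff p)) = 6 iff 0 = 0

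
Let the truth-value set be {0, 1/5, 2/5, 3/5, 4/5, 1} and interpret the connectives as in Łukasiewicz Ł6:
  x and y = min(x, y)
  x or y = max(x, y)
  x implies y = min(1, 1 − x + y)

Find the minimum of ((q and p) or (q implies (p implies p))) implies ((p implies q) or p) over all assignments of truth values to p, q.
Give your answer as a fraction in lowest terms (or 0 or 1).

3/5

Take p = 2/5, q = 0:
q and p = 0 and 2/5 = 0
p implies p = 2/5 implies 2/5 = 1
q implies (p implies p) = 0 implies 1 = 1
(q and p) or (q implies (p implies p)) = 0 or 1 = 1
p implies q = 2/5 implies 0 = 3/5
(p implies q) or p = 3/5 or 2/5 = 3/5
((q and p) or (q implies (p implies p))) implies ((p implies q) or p) = 1 implies 3/5 = 3/5
No assignment yields a value below 3/5, so this is the minimum.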